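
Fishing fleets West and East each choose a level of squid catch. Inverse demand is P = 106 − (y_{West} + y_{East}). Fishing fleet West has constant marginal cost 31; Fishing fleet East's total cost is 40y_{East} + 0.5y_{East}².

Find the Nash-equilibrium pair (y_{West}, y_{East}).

31.8, 11.4

Fishing fleet West's profit: π = y_{West}(106 − (y_{West} + y_{East})) − 31y_{West}.
∂π/∂y_{West} = 75 − 2y_{West} − y_{East} = 0, so y_{West} = 37.5 − 0.5y_{East}.
For East: ∂π/∂y_{East} = 66 − 3y_{East} − y_{West} = 0 ⇒ y_{East} = 22 − (1/3)y_{West}.
Substituting the second reaction function into the first: y_{West} = 37.5 − 0.5(22 − (1/3)y_{West}), which gives (5/6)y_{West} = 26.5 ⇒ y_{West} = 31.8.
Then y_{East} = 22 − (1/3)·31.8 = 11.4.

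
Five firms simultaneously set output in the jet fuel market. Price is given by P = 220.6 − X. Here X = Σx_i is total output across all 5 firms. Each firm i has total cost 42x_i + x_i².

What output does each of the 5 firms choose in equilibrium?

22.325

A representative firm's profit is π_i = x_i(220.6 − X) − 42x_i − x_i², with X = x_i + Σ_{j≠i} x_j.
First-order condition: 178.6 − 4x_i − Σ_{j≠i} x_j = 0.
Imposing symmetry (x_j = x for all j) turns Σ_{j≠i} x_j into 4x, so 178.6 = 8x and x = 22.325.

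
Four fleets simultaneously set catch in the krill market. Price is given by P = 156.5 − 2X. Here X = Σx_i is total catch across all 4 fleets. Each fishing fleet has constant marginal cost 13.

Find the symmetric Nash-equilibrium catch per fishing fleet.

14.35

A representative fishing fleet's profit is π_i = x_i(156.5 − 2X) − 13x_i, with X = x_i + Σ_{j≠i} x_j.
First-order condition: 143.5 − 4x_i − 2Σ_{j≠i} x_j = 0.
In a symmetric equilibrium every fishing fleet chooses the same x, so Σ_{j≠i} x_j = 3x. The condition becomes 143.5 − 10x = 0, giving x = 143.5/10 = 14.35.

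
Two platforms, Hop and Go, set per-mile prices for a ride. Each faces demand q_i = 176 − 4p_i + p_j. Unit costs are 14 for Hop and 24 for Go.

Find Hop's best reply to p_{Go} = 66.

37.25

Hop's profit: π = (p_{Hop} − 14)(176 − 4p_{Hop} + p_{Go}).
∂π/∂p_{Hop} = 232 − 8p_{Hop} + p_{Go} = 0 ⇒ p_{Hop} = 29 + 0.125p_{Go}.
At p_{Go} = 66: p_{Hop} = 29 + 0.125·66 = 37.25.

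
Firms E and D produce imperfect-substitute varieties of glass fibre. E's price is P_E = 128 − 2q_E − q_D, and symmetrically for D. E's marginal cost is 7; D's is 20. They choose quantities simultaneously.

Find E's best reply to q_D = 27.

23.5

Firm E's profit: π = q_E(128 − 2q_E − q_D) − 7q_E.
∂π/∂q_E = 121 − 4q_E − q_D = 0 ⇒ q_E = 30.25 − 0.25q_D.
At q_D = 27: q_E = 30.25 − 0.25·27 = 23.5.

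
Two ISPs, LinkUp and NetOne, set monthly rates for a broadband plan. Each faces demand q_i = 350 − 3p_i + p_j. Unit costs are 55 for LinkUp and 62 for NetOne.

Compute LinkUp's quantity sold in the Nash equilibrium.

LinkUp's profit: π = (p_{LinkUp} − 55)(350 − 3p_{LinkUp} + p_{NetOne}).
∂π/∂p_{LinkUp} = 515 − 6p_{LinkUp} + p_{NetOne} = 0 ⇒ p_{LinkUp} = 515/6 + (1/6)p_{NetOne}.
Similarly p_{NetOne} = 268/3 + (1/6)p_{LinkUp}.
Solving the two reaction functions simultaneously: (1 − (1/6)(1/6))p_{LinkUp} = 515/6 + (1/6)·(268/3), so (35/36)p_{LinkUp} = 1813/18 and p_{LinkUp} = 103.6.
Then p_{NetOne} = 268/3 + (1/6)·103.6 = 106.6.
q_{LinkUp} = 350 − 3·103.6 + 106.6 = 145.8.

145.8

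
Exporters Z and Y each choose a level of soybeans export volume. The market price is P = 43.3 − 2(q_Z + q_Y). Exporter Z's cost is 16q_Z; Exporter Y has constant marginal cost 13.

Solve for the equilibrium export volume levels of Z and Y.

4.05, 5.55

Exporter Z's profit: π = q_Z(43.3 − 2(q_Z + q_Y)) − 16q_Z.
∂π/∂q_Z = 27.3 − 4q_Z − 2q_Y = 0, so q_Z = 6.825 − 0.5q_Y.
By the same steps for Y: q_Y = 7.575 − 0.5q_Z.
Plugging q_Y into Z's best response: q_Z = 6.825 − 0.5(7.575 − 0.5q_Z) ⇒ 0.75q_Z = 3.0375, so q_Z = 4.05.
Then q_Y = 7.575 − 0.5·4.05 = 5.55.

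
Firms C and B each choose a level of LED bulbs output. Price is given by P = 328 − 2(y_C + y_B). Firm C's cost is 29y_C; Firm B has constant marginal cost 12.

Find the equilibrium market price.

123

Firm C's profit: π = y_C(328 − 2(y_C + y_B)) − 29y_C.
∂π/∂y_C = 299 − 4y_C − 2y_B = 0, so y_C = 74.75 − 0.5y_B.
By the same steps for B: y_B = 79 − 0.5y_C.
Solving the two reaction functions simultaneously: (1 − (−0.5)(−0.5))y_C = 74.75 − 0.5·79, so 0.75y_C = 35.25 and y_C = 47.
Then y_B = 79 − 0.5·47 = 55.5.
Equilibrium price: P = 328 − 2·102.5 = 123.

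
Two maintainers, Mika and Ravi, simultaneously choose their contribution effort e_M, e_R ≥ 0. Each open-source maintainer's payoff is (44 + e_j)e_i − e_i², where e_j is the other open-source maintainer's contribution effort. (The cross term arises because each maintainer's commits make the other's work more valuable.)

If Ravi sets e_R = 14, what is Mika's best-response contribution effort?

29

Mika's payoff is (44 + e_R)e_M − e_M².
∂π/∂e_M = 44 + e_R − 2e_M = 0, so e_M = 22 + 0.5e_R.
At e_R = 14: e_M = 22 + 0.5·14 = 29.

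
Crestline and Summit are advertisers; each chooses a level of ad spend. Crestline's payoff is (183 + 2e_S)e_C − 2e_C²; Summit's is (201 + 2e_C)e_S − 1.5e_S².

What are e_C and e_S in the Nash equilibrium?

Expanding Crestline's payoff: 183e_C + 2e_Se_C − 2e_C².
∂π/∂e_C = 183 + 2e_S − 4e_C = 0, so e_C = 45.75 + 0.5e_S.
Likewise for Summit: e_S = 67 + (2/3)e_C.
Plugging e_S into Crestline's best response: e_C = 45.75 + 0.5(67 + (2/3)e_C) ⇒ (2/3)e_C = 79.25, so e_C = 118.875.
Then e_S = 67 + (2/3)·118.875 = 146.25.

118.875, 146.25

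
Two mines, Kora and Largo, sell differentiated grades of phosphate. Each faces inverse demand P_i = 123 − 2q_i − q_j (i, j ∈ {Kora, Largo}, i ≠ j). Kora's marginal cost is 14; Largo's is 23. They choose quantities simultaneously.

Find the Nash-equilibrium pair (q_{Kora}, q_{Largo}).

22.4, 19.4

Mine Kora's profit: π = q_{Kora}(123 − 2q_{Kora} − q_{Largo}) − 14q_{Kora}.
∂π/∂q_{Kora} = 109 − 4q_{Kora} − q_{Largo} = 0 ⇒ q_{Kora} = 27.25 − 0.25q_{Largo}.
Similarly q_{Largo} = 25 − 0.25q_{Kora}.
Solving the two reaction functions simultaneously: (1 − (−0.25)(−0.25))q_{Kora} = 27.25 − 0.25·25, so 0.9375q_{Kora} = 21 and q_{Kora} = 22.4.
Then q_{Largo} = 25 − 0.25·22.4 = 19.4.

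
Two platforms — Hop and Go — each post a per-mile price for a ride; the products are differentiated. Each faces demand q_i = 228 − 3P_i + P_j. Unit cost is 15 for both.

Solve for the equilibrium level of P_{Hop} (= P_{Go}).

Hop's profit: π = (P_{Hop} − 15)(228 − 3P_{Hop} + P_{Go}).
∂π/∂P_{Hop} = 273 − 6P_{Hop} + P_{Go} = 0 ⇒ P_{Hop} = 45.5 + (1/6)P_{Go}.
Setting P_{Hop} = P_{Go} in the reaction function: P_{Hop} = 45.5 + (1/6)P_{Hop}, so P_{Hop} = 45.5 / (5/6) = 54.6.

54.6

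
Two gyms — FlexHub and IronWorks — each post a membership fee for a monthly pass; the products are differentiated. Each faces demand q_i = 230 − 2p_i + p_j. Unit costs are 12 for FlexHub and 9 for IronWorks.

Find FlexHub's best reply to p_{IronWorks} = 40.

FlexHub's profit: π = (p_{FlexHub} − 12)(230 − 2p_{FlexHub} + p_{IronWorks}).
∂π/∂p_{FlexHub} = 254 − 4p_{FlexHub} + p_{IronWorks} = 0 ⇒ p_{FlexHub} = 63.5 + 0.25p_{IronWorks}.
At p_{IronWorks} = 40: p_{FlexHub} = 63.5 + 0.25·40 = 73.5.

73.5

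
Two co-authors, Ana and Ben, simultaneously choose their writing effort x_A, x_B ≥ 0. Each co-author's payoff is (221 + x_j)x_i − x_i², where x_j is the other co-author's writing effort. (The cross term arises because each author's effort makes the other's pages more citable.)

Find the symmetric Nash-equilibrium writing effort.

Ana's payoff is (221 + x_B)x_A − x_A².
∂π/∂x_A = 221 + x_B − 2x_A = 0, so x_A = 110.5 + 0.5x_B.
By symmetry x_B = x_A; substituting into the reaction function, 0.5x_A = 110.5 and x_A = 221.

221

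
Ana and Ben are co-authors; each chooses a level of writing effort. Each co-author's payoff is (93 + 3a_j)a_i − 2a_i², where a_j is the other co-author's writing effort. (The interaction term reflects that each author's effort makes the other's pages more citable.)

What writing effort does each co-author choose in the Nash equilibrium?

Ana's payoff is (93 + 3a_B)a_A − 2a_A².
∂π/∂a_A = 93 + 3a_B − 4a_A = 0, so a_A = 23.25 + 0.75a_B.
Setting a_A = a_B in the reaction function: a_A = 23.25 + 0.75a_A, so a_A = 23.25 / 0.25 = 93.

93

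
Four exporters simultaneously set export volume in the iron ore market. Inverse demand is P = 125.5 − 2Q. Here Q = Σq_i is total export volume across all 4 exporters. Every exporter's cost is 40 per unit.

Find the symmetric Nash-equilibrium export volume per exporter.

8.55

A representative exporter's profit is π_i = q_i(125.5 − 2Q) − 40q_i, with Q = q_i + Σ_{j≠i} q_j.
First-order condition: 85.5 − 4q_i − 2Σ_{j≠i} q_j = 0.
In a symmetric equilibrium every exporter chooses the same q, so Σ_{j≠i} q_j = 3q. The condition becomes 85.5 − 10q = 0, giving q = 85.5/10 = 8.55.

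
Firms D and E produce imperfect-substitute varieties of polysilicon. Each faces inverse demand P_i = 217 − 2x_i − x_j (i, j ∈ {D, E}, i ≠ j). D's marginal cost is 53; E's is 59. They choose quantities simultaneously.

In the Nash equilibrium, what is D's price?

Firm D's profit: π = x_D(217 − 2x_D − x_E) − 53x_D.
∂π/∂x_D = 164 − 4x_D − x_E = 0 ⇒ x_D = 41 − 0.25x_E.
Similarly x_E = 39.5 − 0.25x_D.
Solving the two reaction functions simultaneously: (1 − (−0.25)(−0.25))x_D = 41 − 0.25·39.5, so 0.9375x_D = 31.125 and x_D = 33.2.
Then x_E = 39.5 − 0.25·33.2 = 31.2.
P_D = 217 − 2·33.2 − 31.2 = 119.4.

119.4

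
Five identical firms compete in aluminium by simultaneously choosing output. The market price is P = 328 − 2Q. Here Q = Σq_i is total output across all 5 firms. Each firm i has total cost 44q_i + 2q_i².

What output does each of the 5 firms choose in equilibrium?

17.75

A representative firm's profit is π_i = q_i(328 − 2Q) − 44q_i − 2q_i², with Q = q_i + Σ_{j≠i} q_j.
First-order condition: 284 − 8q_i − 2Σ_{j≠i} q_j = 0.
With identical firms, set every q_j = q: then 284 − 8q − 8q = 0, i.e. q = 284/16 = 17.75.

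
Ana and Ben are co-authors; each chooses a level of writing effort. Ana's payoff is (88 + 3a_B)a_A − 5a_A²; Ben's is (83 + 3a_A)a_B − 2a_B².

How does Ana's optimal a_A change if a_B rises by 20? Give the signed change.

Expanding Ana's payoff: 88a_A + 3a_Ba_A − 5a_A².
∂π/∂a_A = 88 + 3a_B − 10a_A = 0, so a_A = 8.8 + 0.3a_B.
The reaction-function slope is 0.3, so a 20-unit rise in a_B moves a_A by 0.3 × 20 = 6. Ana's best response rises — the actions are strategic complements.

6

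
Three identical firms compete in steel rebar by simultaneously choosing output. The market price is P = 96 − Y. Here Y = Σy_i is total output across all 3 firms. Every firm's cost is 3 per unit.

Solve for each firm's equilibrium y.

A representative firm's profit is π_i = y_i(96 − Y) − 3y_i, with Y = y_i + Σ_{j≠i} y_j.
First-order condition: 93 − 2y_i − Σ_{j≠i} y_j = 0.
Imposing symmetry (y_j = y for all j) turns Σ_{j≠i} y_j into 2y, so 93 = 4y and y = 23.25.

23.25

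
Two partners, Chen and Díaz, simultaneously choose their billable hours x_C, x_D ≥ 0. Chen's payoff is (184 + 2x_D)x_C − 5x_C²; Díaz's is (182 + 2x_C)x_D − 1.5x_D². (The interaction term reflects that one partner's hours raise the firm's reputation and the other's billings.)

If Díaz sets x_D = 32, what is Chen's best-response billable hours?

Expanding Chen's payoff: 184x_C + 2x_Dx_C − 5x_C².
∂π/∂x_C = 184 + 2x_D − 10x_C = 0, so x_C = 18.4 + 0.2x_D.
At x_D = 32: x_C = 18.4 + 0.2·32 = 24.8.

24.8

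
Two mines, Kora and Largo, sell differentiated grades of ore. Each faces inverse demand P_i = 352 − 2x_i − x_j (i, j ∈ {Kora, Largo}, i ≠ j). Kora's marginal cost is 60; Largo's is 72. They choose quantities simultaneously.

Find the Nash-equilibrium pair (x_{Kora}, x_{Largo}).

59.2, 55.2

Mine Kora's profit: π = x_{Kora}(352 − 2x_{Kora} − x_{Largo}) − 60x_{Kora}.
∂π/∂x_{Kora} = 292 − 4x_{Kora} − x_{Largo} = 0 ⇒ x_{Kora} = 73 − 0.25x_{Largo}.
Similarly x_{Largo} = 70 − 0.25x_{Kora}.
Plugging x_{Largo} into Kora's best response: x_{Kora} = 73 − 0.25(70 − 0.25x_{Kora}) ⇒ 0.9375x_{Kora} = 55.5, so x_{Kora} = 59.2.
Then x_{Largo} = 70 − 0.25·59.2 = 55.2.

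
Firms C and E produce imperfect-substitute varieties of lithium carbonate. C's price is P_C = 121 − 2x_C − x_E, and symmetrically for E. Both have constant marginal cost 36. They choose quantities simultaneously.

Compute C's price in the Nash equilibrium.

Firm C's profit: π = x_C(121 − 2x_C − x_E) − 36x_C.
∂π/∂x_C = 85 − 4x_C − x_E = 0 ⇒ x_C = 21.25 − 0.25x_E.
Setting x_C = x_E in the reaction function: x_C = 21.25 − 0.25x_C, so x_C = 21.25 / 1.25 = 17.
P_C = 121 − 2·17 − 17 = 70.

70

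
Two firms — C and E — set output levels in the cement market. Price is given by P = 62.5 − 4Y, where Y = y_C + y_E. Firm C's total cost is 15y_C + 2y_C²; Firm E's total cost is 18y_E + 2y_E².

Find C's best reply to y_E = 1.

3.625

Firm C's profit: π = y_C(62.5 − 4(y_C + y_E)) − 15y_C − 2y_C².
∂π/∂y_C = 47.5 − 12y_C − 4y_E = 0, so y_C = 95/24 − (1/3)y_E.
At y_E = 1: y_C = 95/24 − (1/3)·1 = 3.625.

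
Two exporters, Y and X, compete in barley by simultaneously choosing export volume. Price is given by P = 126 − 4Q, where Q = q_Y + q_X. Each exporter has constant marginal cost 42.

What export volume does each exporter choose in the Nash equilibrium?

Exporter Y's profit: π = q_Y(126 − 4(q_Y + q_X)) − 42q_Y.
∂π/∂q_Y = 84 − 8q_Y − 4q_X = 0, so q_Y = 10.5 − 0.5q_X.
Setting q_Y = q_X in the reaction function: q_Y = 10.5 − 0.5q_Y, so q_Y = 10.5 / 1.5 = 7.

7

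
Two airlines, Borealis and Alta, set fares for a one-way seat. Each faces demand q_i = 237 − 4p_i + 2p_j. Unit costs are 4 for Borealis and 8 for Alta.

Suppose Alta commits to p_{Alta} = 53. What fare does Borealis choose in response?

44.875

Borealis's profit: π = (p_{Borealis} − 4)(237 − 4p_{Borealis} + 2p_{Alta}).
∂π/∂p_{Borealis} = 253 − 8p_{Borealis} + 2p_{Alta} = 0 ⇒ p_{Borealis} = 31.625 + 0.25p_{Alta}.
At p_{Alta} = 53: p_{Borealis} = 31.625 + 0.25·53 = 44.875.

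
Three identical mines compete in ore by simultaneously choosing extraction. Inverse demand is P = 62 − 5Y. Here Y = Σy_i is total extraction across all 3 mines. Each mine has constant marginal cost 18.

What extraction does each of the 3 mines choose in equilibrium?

A representative mine's profit is π_i = y_i(62 − 5Y) − 18y_i, with Y = y_i + Σ_{j≠i} y_j.
First-order condition: 44 − 10y_i − 5Σ_{j≠i} y_j = 0.
With identical mines, set every y_j = y: then 44 − 10y − 10y = 0, i.e. y = 44/20 = 2.2.

2.2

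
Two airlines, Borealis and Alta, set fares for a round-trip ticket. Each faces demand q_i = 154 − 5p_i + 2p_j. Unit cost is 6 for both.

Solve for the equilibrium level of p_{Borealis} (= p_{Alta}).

23

Borealis's profit: π = (p_{Borealis} − 6)(154 − 5p_{Borealis} + 2p_{Alta}).
∂π/∂p_{Borealis} = 184 − 10p_{Borealis} + 2p_{Alta} = 0 ⇒ p_{Borealis} = 18.4 + 0.2p_{Alta}.
Setting p_{Borealis} = p_{Alta} in the reaction function: p_{Borealis} = 18.4 + 0.2p_{Borealis}, so p_{Borealis} = 18.4 / 0.8 = 23.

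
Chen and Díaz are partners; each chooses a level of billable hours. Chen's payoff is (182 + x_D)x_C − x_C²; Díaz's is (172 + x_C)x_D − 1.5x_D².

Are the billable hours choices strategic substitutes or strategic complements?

strategic complements

Expanding Chen's payoff: 182x_C + x_Dx_C − x_C².
∂π/∂x_C = 182 + x_D − 2x_C = 0, so x_C = 91 + 0.5x_D.
The best-response slope dx_C/dx_D = 0.5 > 0: the reaction function is upward-sloping, so the choices are strategic complements.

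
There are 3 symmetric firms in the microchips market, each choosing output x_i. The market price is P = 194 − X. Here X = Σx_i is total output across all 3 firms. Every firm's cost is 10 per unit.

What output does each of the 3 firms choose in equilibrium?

A representative firm's profit is π_i = x_i(194 − X) − 10x_i, with X = x_i + Σ_{j≠i} x_j.
First-order condition: 184 − 2x_i − Σ_{j≠i} x_j = 0.
With identical firms, set every x_j = x: then 184 − 2x − 2x = 0, i.e. x = 184/4 = 46.

46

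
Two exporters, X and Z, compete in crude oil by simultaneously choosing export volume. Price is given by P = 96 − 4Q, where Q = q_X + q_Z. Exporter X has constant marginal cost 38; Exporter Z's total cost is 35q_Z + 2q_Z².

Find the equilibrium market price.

60.6

Exporter X's profit: π = q_X(96 − 4(q_X + q_Z)) − 38q_X.
∂π/∂q_X = 58 − 8q_X − 4q_Z = 0, so q_X = 7.25 − 0.5q_Z.
For Z: ∂π/∂q_Z = 61 − 12q_Z − 4q_X = 0 ⇒ q_Z = 61/12 − (1/3)q_X.
Solving the two reaction functions simultaneously: (1 − (−0.5)(−1/3))q_X = 7.25 − 0.5·(61/12), so (5/6)q_X = 113/24 and q_X = 5.65.
Then q_Z = 61/12 − (1/3)·5.65 = 3.2.
Equilibrium price: P = 96 − 4·8.85 = 60.6.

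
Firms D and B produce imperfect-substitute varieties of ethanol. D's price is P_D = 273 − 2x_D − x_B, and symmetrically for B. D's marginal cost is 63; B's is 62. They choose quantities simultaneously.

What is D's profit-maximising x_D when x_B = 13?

Firm D's profit: π = x_D(273 − 2x_D − x_B) − 63x_D.
∂π/∂x_D = 210 − 4x_D − x_B = 0 ⇒ x_D = 52.5 − 0.25x_B.
At x_B = 13: x_D = 52.5 − 0.25·13 = 49.25.

49.25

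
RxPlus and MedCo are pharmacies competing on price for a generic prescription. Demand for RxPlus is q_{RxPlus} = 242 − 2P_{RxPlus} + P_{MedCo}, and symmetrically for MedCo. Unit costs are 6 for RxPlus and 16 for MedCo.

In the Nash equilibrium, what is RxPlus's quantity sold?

RxPlus's profit: π = (P_{RxPlus} − 6)(242 − 2P_{RxPlus} + P_{MedCo}).
∂π/∂P_{RxPlus} = 254 − 4P_{RxPlus} + P_{MedCo} = 0 ⇒ P_{RxPlus} = 63.5 + 0.25P_{MedCo}.
Similarly P_{MedCo} = 68.5 + 0.25P_{RxPlus}.
Plugging P_{MedCo} into RxPlus's best response: P_{RxPlus} = 63.5 + 0.25(68.5 + 0.25P_{RxPlus}) ⇒ 0.9375P_{RxPlus} = 80.625, so P_{RxPlus} = 86.
Then P_{MedCo} = 68.5 + 0.25·86 = 90.
q_{RxPlus} = 242 − 2·86 + 90 = 160.

160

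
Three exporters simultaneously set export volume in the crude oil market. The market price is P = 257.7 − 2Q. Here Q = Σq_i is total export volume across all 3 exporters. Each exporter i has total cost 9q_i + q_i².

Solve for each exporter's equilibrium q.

24.87

A representative exporter's profit is π_i = q_i(257.7 − 2Q) − 9q_i − q_i², with Q = q_i + Σ_{j≠i} q_j.
First-order condition: 248.7 − 6q_i − 2Σ_{j≠i} q_j = 0.
In a symmetric equilibrium every exporter chooses the same q, so Σ_{j≠i} q_j = 2q. The condition becomes 248.7 − 10q = 0, giving q = 248.7/10 = 24.87.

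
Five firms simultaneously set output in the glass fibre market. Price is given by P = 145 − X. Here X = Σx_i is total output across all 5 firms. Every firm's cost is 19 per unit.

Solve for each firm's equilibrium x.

A representative firm's profit is π_i = x_i(145 − X) − 19x_i, with X = x_i + Σ_{j≠i} x_j.
First-order condition: 126 − 2x_i − Σ_{j≠i} x_j = 0.
In a symmetric equilibrium every firm chooses the same x, so Σ_{j≠i} x_j = 4x. The condition becomes 126 − 6x = 0, giving x = 126/6 = 21.

21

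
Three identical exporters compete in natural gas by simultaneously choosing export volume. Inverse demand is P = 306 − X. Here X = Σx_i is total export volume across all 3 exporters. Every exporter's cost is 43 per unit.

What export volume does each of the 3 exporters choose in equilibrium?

65.75

A representative exporter's profit is π_i = x_i(306 − X) − 43x_i, with X = x_i + Σ_{j≠i} x_j.
First-order condition: 263 − 2x_i − Σ_{j≠i} x_j = 0.
With identical exporters, set every x_j = x: then 263 − 2x − 2x = 0, i.e. x = 263/4 = 65.75.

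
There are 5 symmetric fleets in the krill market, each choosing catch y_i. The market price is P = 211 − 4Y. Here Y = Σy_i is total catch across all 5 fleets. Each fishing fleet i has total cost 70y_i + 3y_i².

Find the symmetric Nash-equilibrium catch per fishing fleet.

4.7

A representative fishing fleet's profit is π_i = y_i(211 − 4Y) − 70y_i − 3y_i², with Y = y_i + Σ_{j≠i} y_j.
First-order condition: 141 − 14y_i − 4Σ_{j≠i} y_j = 0.
Imposing symmetry (y_j = y for all j) turns Σ_{j≠i} y_j into 4y, so 141 = 30y and y = 4.7.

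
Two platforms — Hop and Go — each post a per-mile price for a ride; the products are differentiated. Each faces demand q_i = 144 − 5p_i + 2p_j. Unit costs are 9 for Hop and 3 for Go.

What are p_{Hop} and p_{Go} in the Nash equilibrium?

Hop's profit: π = (p_{Hop} − 9)(144 − 5p_{Hop} + 2p_{Go}).
∂π/∂p_{Hop} = 189 − 10p_{Hop} + 2p_{Go} = 0 ⇒ p_{Hop} = 18.9 + 0.2p_{Go}.
Similarly p_{Go} = 15.9 + 0.2p_{Hop}.
Solving the two reaction functions simultaneously: (1 − (0.2)(0.2))p_{Hop} = 18.9 + 0.2·15.9, so 0.96p_{Hop} = 22.08 and p_{Hop} = 23.
Then p_{Go} = 15.9 + 0.2·23 = 20.5.

23, 20.5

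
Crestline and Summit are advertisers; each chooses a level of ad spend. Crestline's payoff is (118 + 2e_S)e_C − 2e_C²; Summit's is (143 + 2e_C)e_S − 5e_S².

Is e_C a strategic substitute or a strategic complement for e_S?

strategic complements

Expanding Crestline's payoff: 118e_C + 2e_Se_C − 2e_C².
∂π/∂e_C = 118 + 2e_S − 4e_C = 0, so e_C = 29.5 + 0.5e_S.
The best-response slope de_C/de_S = 0.5 > 0: the reaction function is upward-sloping, so the choices are strategic complements.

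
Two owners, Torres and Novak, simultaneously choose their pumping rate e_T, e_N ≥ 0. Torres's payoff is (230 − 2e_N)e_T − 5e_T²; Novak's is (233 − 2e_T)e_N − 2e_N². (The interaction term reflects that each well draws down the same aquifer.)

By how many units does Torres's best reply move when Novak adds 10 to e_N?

-2

Expanding Torres's payoff: 230e_T − 2e_Ne_T − 5e_T².
∂π/∂e_T = 230 − 2e_N − 10e_T = 0, so e_T = 23 − 0.2e_N.
The reaction-function slope is −0.2, so a 10-unit rise in e_N moves e_T by −0.2 × 10 = −2. Torres's best response falls — the actions are strategic substitutes.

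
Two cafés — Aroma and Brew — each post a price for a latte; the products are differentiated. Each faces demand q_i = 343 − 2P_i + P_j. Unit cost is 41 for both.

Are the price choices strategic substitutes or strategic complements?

strategic complements

Aroma's profit: π = (P_{Aroma} − 41)(343 − 2P_{Aroma} + P_{Brew}).
∂π/∂P_{Aroma} = 425 − 4P_{Aroma} + P_{Brew} = 0 ⇒ P_{Aroma} = 106.25 + 0.25P_{Brew}.
The best-response slope dP_{Aroma}/dP_{Brew} = 0.25 > 0: the reaction function is upward-sloping, so the choices are strategic complements.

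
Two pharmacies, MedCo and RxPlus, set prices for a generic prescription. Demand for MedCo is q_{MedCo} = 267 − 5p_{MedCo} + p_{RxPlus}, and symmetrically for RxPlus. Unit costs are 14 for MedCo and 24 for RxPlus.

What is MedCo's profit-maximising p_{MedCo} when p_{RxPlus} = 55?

39.2

MedCo's profit: π = (p_{MedCo} − 14)(267 − 5p_{MedCo} + p_{RxPlus}).
∂π/∂p_{MedCo} = 337 − 10p_{MedCo} + p_{RxPlus} = 0 ⇒ p_{MedCo} = 33.7 + 0.1p_{RxPlus}.
At p_{RxPlus} = 55: p_{MedCo} = 33.7 + 0.1·55 = 39.2.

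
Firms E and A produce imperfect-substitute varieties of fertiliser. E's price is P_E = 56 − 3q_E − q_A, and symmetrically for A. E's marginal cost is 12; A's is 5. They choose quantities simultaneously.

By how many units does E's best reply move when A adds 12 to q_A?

Firm E's profit: π = q_E(56 − 3q_E − q_A) − 12q_E.
∂π/∂q_E = 44 − 6q_E − q_A = 0 ⇒ q_E = 22/3 − (1/6)q_A.
The reaction-function slope is −1/6, so a 12-unit rise in q_A moves q_E by −1/6 × 12 = −2. E's best response falls — the actions are strategic substitutes.

-2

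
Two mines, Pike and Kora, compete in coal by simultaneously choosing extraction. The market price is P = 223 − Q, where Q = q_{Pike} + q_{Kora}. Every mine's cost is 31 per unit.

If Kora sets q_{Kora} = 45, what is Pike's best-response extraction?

73.5

Mine Pike's profit: π = q_{Pike}(223 − (q_{Pike} + q_{Kora})) − 31q_{Pike}.
∂π/∂q_{Pike} = 192 − 2q_{Pike} − q_{Kora} = 0, so q_{Pike} = 96 − 0.5q_{Kora}.
At q_{Kora} = 45: q_{Pike} = 96 − 0.5·45 = 73.5.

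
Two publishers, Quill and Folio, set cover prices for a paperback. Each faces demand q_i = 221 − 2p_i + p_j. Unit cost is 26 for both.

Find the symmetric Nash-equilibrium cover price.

91

Quill's profit: π = (p_{Quill} − 26)(221 − 2p_{Quill} + p_{Folio}).
∂π/∂p_{Quill} = 273 − 4p_{Quill} + p_{Folio} = 0 ⇒ p_{Quill} = 68.25 + 0.25p_{Folio}.
By symmetry p_{Folio} = p_{Quill}; substituting into the reaction function, 0.75p_{Quill} = 68.25 and p_{Quill} = 91.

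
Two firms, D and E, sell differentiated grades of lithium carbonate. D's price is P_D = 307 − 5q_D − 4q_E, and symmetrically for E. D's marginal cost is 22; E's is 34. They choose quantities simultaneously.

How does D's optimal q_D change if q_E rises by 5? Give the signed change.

-2

Firm D's profit: π = q_D(307 − 5q_D − 4q_E) − 22q_D.
∂π/∂q_D = 285 − 10q_D − 4q_E = 0 ⇒ q_D = 28.5 − 0.4q_E.
The reaction-function slope is −0.4, so a 5-unit rise in q_E moves q_D by −0.4 × 5 = −2. D's best response falls — the actions are strategic substitutes.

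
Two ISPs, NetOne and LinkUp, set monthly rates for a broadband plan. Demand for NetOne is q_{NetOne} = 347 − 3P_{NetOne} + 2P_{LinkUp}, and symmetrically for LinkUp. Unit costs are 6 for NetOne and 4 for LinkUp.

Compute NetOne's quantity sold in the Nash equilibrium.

254.625

NetOne's profit: π = (P_{NetOne} − 6)(347 − 3P_{NetOne} + 2P_{LinkUp}).
∂π/∂P_{NetOne} = 365 − 6P_{NetOne} + 2P_{LinkUp} = 0 ⇒ P_{NetOne} = 365/6 + (1/3)P_{LinkUp}.
Similarly P_{LinkUp} = 359/6 + (1/3)P_{NetOne}.
Solving the two reaction functions simultaneously: (1 − (1/3)(1/3))P_{NetOne} = 365/6 + (1/3)·(359/6), so (8/9)P_{NetOne} = 727/9 and P_{NetOne} = 90.875.
Then P_{LinkUp} = 359/6 + (1/3)·90.875 = 90.125.
q_{NetOne} = 347 − 3·90.875 + 2·90.125 = 254.625.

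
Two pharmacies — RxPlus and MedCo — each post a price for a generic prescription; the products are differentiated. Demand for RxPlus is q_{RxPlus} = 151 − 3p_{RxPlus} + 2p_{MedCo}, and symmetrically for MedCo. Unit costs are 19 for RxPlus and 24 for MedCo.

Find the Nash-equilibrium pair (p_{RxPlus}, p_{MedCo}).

RxPlus's profit: π = (p_{RxPlus} − 19)(151 − 3p_{RxPlus} + 2p_{MedCo}).
∂π/∂p_{RxPlus} = 208 − 6p_{RxPlus} + 2p_{MedCo} = 0 ⇒ p_{RxPlus} = 104/3 + (1/3)p_{MedCo}.
Similarly p_{MedCo} = 223/6 + (1/3)p_{RxPlus}.
Plugging p_{MedCo} into RxPlus's best response: p_{RxPlus} = 104/3 + (1/3)(223/6 + (1/3)p_{RxPlus}) ⇒ (8/9)p_{RxPlus} = 847/18, so p_{RxPlus} = 52.9375.
Then p_{MedCo} = 223/6 + (1/3)·52.9375 = 54.8125.

52.9375, 54.8125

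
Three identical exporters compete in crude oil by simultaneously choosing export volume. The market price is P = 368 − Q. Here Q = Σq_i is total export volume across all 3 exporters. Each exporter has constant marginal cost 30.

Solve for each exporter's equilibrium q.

A representative exporter's profit is π_i = q_i(368 − Q) − 30q_i, with Q = q_i + Σ_{j≠i} q_j.
First-order condition: 338 − 2q_i − Σ_{j≠i} q_j = 0.
With identical exporters, set every q_j = q: then 338 − 2q − 2q = 0, i.e. q = 338/4 = 84.5.

84.5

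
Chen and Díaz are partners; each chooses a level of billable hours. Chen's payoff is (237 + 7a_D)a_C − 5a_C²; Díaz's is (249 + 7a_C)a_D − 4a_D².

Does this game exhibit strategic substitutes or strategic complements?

strategic complements

Expanding Chen's payoff: 237a_C + 7a_Da_C − 5a_C².
∂π/∂a_C = 237 + 7a_D − 10a_C = 0, so a_C = 23.7 + 0.7a_D.
The best-response slope da_C/da_D = 0.7 > 0: the reaction function is upward-sloping, so the choices are strategic complements.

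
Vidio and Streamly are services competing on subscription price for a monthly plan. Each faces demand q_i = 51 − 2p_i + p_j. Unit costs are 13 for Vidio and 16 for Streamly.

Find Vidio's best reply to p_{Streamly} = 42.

Vidio's profit: π = (p_{Vidio} − 13)(51 − 2p_{Vidio} + p_{Streamly}).
∂π/∂p_{Vidio} = 77 − 4p_{Vidio} + p_{Streamly} = 0 ⇒ p_{Vidio} = 19.25 + 0.25p_{Streamly}.
At p_{Streamly} = 42: p_{Vidio} = 19.25 + 0.25·42 = 29.75.

29.75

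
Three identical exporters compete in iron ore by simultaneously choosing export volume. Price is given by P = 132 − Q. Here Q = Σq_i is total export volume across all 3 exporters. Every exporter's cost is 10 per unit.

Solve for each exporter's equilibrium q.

A representative exporter's profit is π_i = q_i(132 − Q) − 10q_i, with Q = q_i + Σ_{j≠i} q_j.
First-order condition: 122 − 2q_i − Σ_{j≠i} q_j = 0.
In a symmetric equilibrium every exporter chooses the same q, so Σ_{j≠i} q_j = 2q. The condition becomes 122 − 4q = 0, giving q = 122/4 = 30.5.

30.5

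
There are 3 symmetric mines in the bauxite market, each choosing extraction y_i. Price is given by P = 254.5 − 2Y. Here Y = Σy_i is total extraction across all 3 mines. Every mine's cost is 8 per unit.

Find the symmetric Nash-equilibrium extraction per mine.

30.8125

A representative mine's profit is π_i = y_i(254.5 − 2Y) − 8y_i, with Y = y_i + Σ_{j≠i} y_j.
First-order condition: 246.5 − 4y_i − 2Σ_{j≠i} y_j = 0.
With identical mines, set every y_j = y: then 246.5 − 4y − 4y = 0, i.e. y = 246.5/8 = 30.8125.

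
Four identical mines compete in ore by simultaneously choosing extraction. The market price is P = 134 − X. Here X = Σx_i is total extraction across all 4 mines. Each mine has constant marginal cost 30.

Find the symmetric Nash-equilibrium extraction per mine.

20.8

A representative mine's profit is π_i = x_i(134 − X) − 30x_i, with X = x_i + Σ_{j≠i} x_j.
First-order condition: 104 − 2x_i − Σ_{j≠i} x_j = 0.
Imposing symmetry (x_j = x for all j) turns Σ_{j≠i} x_j into 3x, so 104 = 5x and x = 20.8.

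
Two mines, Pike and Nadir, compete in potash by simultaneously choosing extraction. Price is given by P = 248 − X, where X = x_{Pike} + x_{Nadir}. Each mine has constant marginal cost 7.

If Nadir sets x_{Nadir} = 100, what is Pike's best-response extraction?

Mine Pike's profit: π = x_{Pike}(248 − (x_{Pike} + x_{Nadir})) − 7x_{Pike}.
∂π/∂x_{Pike} = 241 − 2x_{Pike} − x_{Nadir} = 0, so x_{Pike} = 120.5 − 0.5x_{Nadir}.
At x_{Nadir} = 100: x_{Pike} = 120.5 − 0.5·100 = 70.5.

70.5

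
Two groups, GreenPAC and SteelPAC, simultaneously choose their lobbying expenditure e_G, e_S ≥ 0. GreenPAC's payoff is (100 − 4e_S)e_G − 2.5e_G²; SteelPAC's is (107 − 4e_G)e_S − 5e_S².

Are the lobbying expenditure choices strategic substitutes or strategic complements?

strategic substitutes

Expanding GreenPAC's payoff: 100e_G − 4e_Se_G − 2.5e_G².
∂π/∂e_G = 100 − 4e_S − 5e_G = 0, so e_G = 20 − 0.8e_S.
The best-response slope de_G/de_S = −0.8 < 0: the reaction function is downward-sloping, so the choices are strategic substitutes.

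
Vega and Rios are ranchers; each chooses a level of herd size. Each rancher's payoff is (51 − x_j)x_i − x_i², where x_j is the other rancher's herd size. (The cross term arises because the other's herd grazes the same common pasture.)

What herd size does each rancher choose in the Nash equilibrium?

Vega's payoff is (51 − x_R)x_V − x_V².
∂π/∂x_V = 51 − x_R − 2x_V = 0, so x_V = 25.5 − 0.5x_R.
The game is symmetric, so in equilibrium x_R = x_V: the reaction function gives 1.5x_V = 25.5, hence x_V = 17.

17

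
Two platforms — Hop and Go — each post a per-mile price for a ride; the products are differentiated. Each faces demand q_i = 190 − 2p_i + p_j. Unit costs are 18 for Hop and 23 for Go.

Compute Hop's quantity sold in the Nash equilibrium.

Hop's profit: π = (p_{Hop} − 18)(190 − 2p_{Hop} + p_{Go}).
∂π/∂p_{Hop} = 226 − 4p_{Hop} + p_{Go} = 0 ⇒ p_{Hop} = 56.5 + 0.25p_{Go}.
Similarly p_{Go} = 59 + 0.25p_{Hop}.
Plugging p_{Go} into Hop's best response: p_{Hop} = 56.5 + 0.25(59 + 0.25p_{Hop}) ⇒ 0.9375p_{Hop} = 71.25, so p_{Hop} = 76.
Then p_{Go} = 59 + 0.25·76 = 78.
q_{Hop} = 190 − 2·76 + 78 = 116.

116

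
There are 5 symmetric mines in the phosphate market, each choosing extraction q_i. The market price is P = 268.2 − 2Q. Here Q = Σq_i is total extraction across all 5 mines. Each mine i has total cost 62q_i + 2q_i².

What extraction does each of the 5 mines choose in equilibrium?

A representative mine's profit is π_i = q_i(268.2 − 2Q) − 62q_i − 2q_i², with Q = q_i + Σ_{j≠i} q_j.
First-order condition: 206.2 − 8q_i − 2Σ_{j≠i} q_j = 0.
In a symmetric equilibrium every mine chooses the same q, so Σ_{j≠i} q_j = 4q. The condition becomes 206.2 − 16q = 0, giving q = 206.2/16 = 12.8875.

12.8875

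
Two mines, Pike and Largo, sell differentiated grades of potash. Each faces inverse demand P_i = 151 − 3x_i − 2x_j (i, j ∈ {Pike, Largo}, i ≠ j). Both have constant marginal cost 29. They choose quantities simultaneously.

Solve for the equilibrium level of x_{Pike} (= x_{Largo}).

15.25

Mine Pike's profit: π = x_{Pike}(151 − 3x_{Pike} − 2x_{Largo}) − 29x_{Pike}.
∂π/∂x_{Pike} = 122 − 6x_{Pike} − 2x_{Largo} = 0 ⇒ x_{Pike} = 61/3 − (1/3)x_{Largo}.
Setting x_{Pike} = x_{Largo} in the reaction function: x_{Pike} = 61/3 − (1/3)x_{Pike}, so x_{Pike} = (61/3) / (4/3) = 15.25.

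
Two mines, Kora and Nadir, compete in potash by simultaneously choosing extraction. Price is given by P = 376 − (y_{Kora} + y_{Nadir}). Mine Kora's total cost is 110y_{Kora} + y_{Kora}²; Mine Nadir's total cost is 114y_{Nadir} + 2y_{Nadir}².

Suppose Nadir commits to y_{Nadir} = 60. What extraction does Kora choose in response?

Mine Kora's profit: π = y_{Kora}(376 − (y_{Kora} + y_{Nadir})) − 110y_{Kora} − y_{Kora}².
∂π/∂y_{Kora} = 266 − 4y_{Kora} − y_{Nadir} = 0, so y_{Kora} = 66.5 − 0.25y_{Nadir}.
At y_{Nadir} = 60: y_{Kora} = 66.5 − 0.25·60 = 51.5.

51.5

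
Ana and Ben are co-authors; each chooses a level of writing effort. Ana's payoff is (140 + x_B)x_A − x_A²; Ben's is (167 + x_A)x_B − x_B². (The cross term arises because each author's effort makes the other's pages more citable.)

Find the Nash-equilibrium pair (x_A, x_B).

Expanding Ana's payoff: 140x_A + x_Bx_A − x_A².
∂π/∂x_A = 140 + x_B − 2x_A = 0, so x_A = 70 + 0.5x_B.
Likewise for Ben: x_B = 83.5 + 0.5x_A.
Plugging x_B into Ana's best response: x_A = 70 + 0.5(83.5 + 0.5x_A) ⇒ 0.75x_A = 111.75, so x_A = 149.
Then x_B = 83.5 + 0.5·149 = 158.

149, 158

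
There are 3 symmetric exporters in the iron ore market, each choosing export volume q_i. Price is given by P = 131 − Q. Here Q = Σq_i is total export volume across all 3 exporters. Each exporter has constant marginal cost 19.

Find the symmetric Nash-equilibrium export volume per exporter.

28

A representative exporter's profit is π_i = q_i(131 − Q) − 19q_i, with Q = q_i + Σ_{j≠i} q_j.
First-order condition: 112 − 2q_i − Σ_{j≠i} q_j = 0.
In a symmetric equilibrium every exporter chooses the same q, so Σ_{j≠i} q_j = 2q. The condition becomes 112 − 4q = 0, giving q = 112/4 = 28.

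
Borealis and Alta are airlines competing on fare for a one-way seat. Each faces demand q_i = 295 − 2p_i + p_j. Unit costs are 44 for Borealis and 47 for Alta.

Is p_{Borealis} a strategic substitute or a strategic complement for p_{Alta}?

Borealis's profit: π = (p_{Borealis} − 44)(295 − 2p_{Borealis} + p_{Alta}).
∂π/∂p_{Borealis} = 383 − 4p_{Borealis} + p_{Alta} = 0 ⇒ p_{Borealis} = 95.75 + 0.25p_{Alta}.
The best-response slope dp_{Borealis}/dp_{Alta} = 0.25 > 0: the reaction function is upward-sloping, so the choices are strategic complements.

strategic complements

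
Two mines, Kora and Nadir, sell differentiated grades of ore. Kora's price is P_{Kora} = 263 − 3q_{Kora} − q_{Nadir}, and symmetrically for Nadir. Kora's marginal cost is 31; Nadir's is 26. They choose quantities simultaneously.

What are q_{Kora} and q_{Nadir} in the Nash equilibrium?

33, 34

Mine Kora's profit: π = q_{Kora}(263 − 3q_{Kora} − q_{Nadir}) − 31q_{Kora}.
∂π/∂q_{Kora} = 232 − 6q_{Kora} − q_{Nadir} = 0 ⇒ q_{Kora} = 116/3 − (1/6)q_{Nadir}.
Similarly q_{Nadir} = 39.5 − (1/6)q_{Kora}.
Solving the two reaction functions simultaneously: (1 − (−1/6)(−1/6))q_{Kora} = 116/3 − (1/6)·39.5, so (35/36)q_{Kora} = 385/12 and q_{Kora} = 33.
Then q_{Nadir} = 39.5 − (1/6)·33 = 34.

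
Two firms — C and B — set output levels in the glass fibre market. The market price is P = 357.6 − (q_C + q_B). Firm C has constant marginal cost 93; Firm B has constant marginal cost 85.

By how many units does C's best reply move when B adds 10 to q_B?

-5

Firm C's profit: π = q_C(357.6 − (q_C + q_B)) − 93q_C.
∂π/∂q_C = 264.6 − 2q_C − q_B = 0, so q_C = 132.3 − 0.5q_B.
The reaction-function slope is −0.5, so a 10-unit rise in q_B moves q_C by −0.5 × 10 = −5. C's best response falls — the actions are strategic substitutes.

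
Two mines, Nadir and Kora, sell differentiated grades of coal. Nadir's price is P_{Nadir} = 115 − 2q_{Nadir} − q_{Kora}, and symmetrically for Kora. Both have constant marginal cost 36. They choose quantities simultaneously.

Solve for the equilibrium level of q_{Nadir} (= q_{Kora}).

15.8

Mine Nadir's profit: π = q_{Nadir}(115 − 2q_{Nadir} − q_{Kora}) − 36q_{Nadir}.
∂π/∂q_{Nadir} = 79 − 4q_{Nadir} − q_{Kora} = 0 ⇒ q_{Nadir} = 19.75 − 0.25q_{Kora}.
By symmetry q_{Kora} = q_{Nadir}; substituting into the reaction function, 1.25q_{Nadir} = 19.75 and q_{Nadir} = 15.8.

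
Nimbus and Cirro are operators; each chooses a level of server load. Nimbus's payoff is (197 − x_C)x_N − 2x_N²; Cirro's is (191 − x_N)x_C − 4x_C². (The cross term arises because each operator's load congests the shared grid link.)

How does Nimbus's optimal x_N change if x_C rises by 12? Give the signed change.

-3

Expanding Nimbus's payoff: 197x_N − x_Cx_N − 2x_N².
∂π/∂x_N = 197 − x_C − 4x_N = 0, so x_N = 49.25 − 0.25x_C.
The reaction-function slope is −0.25, so a 12-unit rise in x_C moves x_N by −0.25 × 12 = −3. Nimbus's best response falls — the actions are strategic substitutes.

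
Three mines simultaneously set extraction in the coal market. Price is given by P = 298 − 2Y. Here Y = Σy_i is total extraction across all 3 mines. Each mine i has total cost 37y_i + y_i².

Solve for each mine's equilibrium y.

26.1

A representative mine's profit is π_i = y_i(298 − 2Y) − 37y_i − y_i², with Y = y_i + Σ_{j≠i} y_j.
First-order condition: 261 − 6y_i − 2Σ_{j≠i} y_j = 0.
With identical mines, set every y_j = y: then 261 − 6y − 4y = 0, i.e. y = 261/10 = 26.1.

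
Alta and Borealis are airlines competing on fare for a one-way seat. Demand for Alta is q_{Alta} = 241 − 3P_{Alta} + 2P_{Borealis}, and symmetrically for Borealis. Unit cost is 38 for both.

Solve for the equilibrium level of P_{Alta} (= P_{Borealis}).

Alta's profit: π = (P_{Alta} − 38)(241 − 3P_{Alta} + 2P_{Borealis}).
∂π/∂P_{Alta} = 355 − 6P_{Alta} + 2P_{Borealis} = 0 ⇒ P_{Alta} = 355/6 + (1/3)P_{Borealis}.
By symmetry P_{Borealis} = P_{Alta}; substituting into the reaction function, (2/3)P_{Alta} = 355/6 and P_{Alta} = 88.75.

88.75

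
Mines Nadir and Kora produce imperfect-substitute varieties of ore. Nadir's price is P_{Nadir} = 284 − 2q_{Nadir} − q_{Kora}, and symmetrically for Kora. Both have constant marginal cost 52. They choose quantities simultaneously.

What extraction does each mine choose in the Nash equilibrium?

46.4

Mine Nadir's profit: π = q_{Nadir}(284 − 2q_{Nadir} − q_{Kora}) − 52q_{Nadir}.
∂π/∂q_{Nadir} = 232 − 4q_{Nadir} − q_{Kora} = 0 ⇒ q_{Nadir} = 58 − 0.25q_{Kora}.
Setting q_{Nadir} = q_{Kora} in the reaction function: q_{Nadir} = 58 − 0.25q_{Nadir}, so q_{Nadir} = 58 / 1.25 = 46.4.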